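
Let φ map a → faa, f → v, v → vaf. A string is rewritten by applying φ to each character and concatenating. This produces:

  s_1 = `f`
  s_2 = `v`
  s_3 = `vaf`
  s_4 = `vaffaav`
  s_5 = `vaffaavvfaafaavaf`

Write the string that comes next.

vaffaavvfaafaavafvafvfaafaavfaafaavaffaav

φ(vaffaavvfaafaavaf) expands symbol-by-symbol to vaf faa v v faa faa vaf vaf v faa faa v faa faa vaf faa v; joining the 17 pieces gives the next term.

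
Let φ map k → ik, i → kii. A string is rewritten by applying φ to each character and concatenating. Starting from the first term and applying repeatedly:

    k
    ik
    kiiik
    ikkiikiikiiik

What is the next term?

Replace each of the 13 characters of ikkiikiikiiik in place — kii ik ik kii kii ik kii kii ik kii kii kii ik — and concatenate.

kiiikikkiikiiikkiikiiikkiikiikiiik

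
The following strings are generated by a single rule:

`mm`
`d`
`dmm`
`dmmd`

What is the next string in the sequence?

dmmddmm

From term 3 onward, concatenate the last term with the second-to-last: d·mm = dmm, dmm·d = dmmd, …
The next term joins dmmd and dmm.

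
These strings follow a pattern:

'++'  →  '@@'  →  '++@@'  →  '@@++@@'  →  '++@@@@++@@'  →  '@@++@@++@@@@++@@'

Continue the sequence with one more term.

From term 3 onward, concatenate the second-to-last term with the last: ++·@@ = ++@@, @@·++@@ = @@++@@, …
So term 7 is ++@@@@++@@·@@++@@++@@@@++@@.

++@@@@++@@@@++@@++@@@@++@@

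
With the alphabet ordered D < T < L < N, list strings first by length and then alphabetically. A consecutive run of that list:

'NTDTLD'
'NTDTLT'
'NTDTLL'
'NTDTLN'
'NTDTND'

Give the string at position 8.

Advancing 3 positions from NTDTND through NTDTND → NTDTNT → NTDTNL reaches term 8.

NTDTNN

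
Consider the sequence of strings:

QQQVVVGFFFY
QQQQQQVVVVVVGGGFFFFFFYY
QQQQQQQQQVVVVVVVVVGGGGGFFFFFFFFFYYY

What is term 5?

Term n consists of 3n Q's, followed by 3n V's, followed by 2n-1 G's, followed by 3n F's, followed by n Y's (n = 1, 2, …).
At n = 5 the blocks have lengths 15, 15, 9, 15, 5.

QQQQQQQQQQQQQQQVVVVVVVVVVVVVVVGGGGGGGGGFFFFFFFFFFFFFFFYYYYY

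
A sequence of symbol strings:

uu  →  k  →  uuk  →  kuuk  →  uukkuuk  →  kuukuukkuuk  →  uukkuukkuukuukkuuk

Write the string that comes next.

kuukuukkuukuukkuukkuukuukkuuk

This is a Fibonacci-style word recurrence s(k) = s(k−2)·s(k−1): e.g. uu·k = uuk.
The next term joins kuukuukkuuk and uukkuukkuukuukkuuk.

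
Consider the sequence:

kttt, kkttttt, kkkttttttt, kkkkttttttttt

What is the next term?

Reading off run lengths: k runs 1, 2, 3, 4; t runs 3, 5, 7, 9 — each is linear in n (n = 1, 2, …).
Setting n = 5 gives 5, 11 characters in each block.

kkkkkttttttttttt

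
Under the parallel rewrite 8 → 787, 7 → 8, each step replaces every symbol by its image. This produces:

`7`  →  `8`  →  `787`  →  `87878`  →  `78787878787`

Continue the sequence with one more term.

878787878787878787878

Apply φ to 78787878787 symbol by symbol: 7→8, 8→787, 7→8, 8→787, 7→8, 8→787, 7→8, 8→787, 7→8, 8→787, 7→8; joined: 8 787 8 787 8 787 8 787 8 787 8.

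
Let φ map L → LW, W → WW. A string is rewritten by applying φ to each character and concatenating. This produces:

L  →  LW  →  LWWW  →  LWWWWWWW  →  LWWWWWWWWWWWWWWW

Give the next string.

Rewriting the 16 symbols of LWWWWWWWWWWWWWWW one by one yields LW WW WW WW WW WW WW WW WW WW WW WW WW WW WW WW; concatenated:

LWWWWWWWWWWWWWWWWWWWWWWWWWWWWWWW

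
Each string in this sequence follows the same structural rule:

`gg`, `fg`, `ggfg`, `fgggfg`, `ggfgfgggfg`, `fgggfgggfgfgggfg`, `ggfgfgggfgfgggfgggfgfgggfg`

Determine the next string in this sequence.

fgggfgggfgfgggfgggfgfgggfgfgggfgggfgfgggfg

This is a Fibonacci-style word recurrence s(k) = s(k−2)·s(k−1): e.g. gg·fg = ggfg.
Continuing: fgggfgggfgfgggfg · ggfgfgggfgfgggfgggfgfgggfg gives term 8.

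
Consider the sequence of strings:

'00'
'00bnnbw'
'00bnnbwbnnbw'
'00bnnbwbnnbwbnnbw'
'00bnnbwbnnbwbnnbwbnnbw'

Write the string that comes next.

Each term is the previous one with bnnbw appended.
One more step from 00bnnbwbnnbwbnnbwbnnbw gives the answer.

00bnnbwbnnbwbnnbwbnnbwbnnbw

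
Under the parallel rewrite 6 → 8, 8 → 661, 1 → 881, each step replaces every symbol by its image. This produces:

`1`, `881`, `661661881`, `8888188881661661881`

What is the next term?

6616616616618816616616616618818888188881661661881

Applying the rule to each of the 19 symbols of 8888188881661661881 gives the pieces 661 661 661 661 881 661 661 661 661 881 8 8 881 8 8 881 661 661 881, which concatenate to the answer.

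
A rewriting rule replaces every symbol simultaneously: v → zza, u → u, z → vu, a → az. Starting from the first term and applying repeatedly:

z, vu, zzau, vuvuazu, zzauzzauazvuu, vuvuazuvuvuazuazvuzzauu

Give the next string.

zzauzzauazvuuzzauzzauazvuuazvuzzauvuvuazuu

φ(vuvuazuvuvuazuazvuzzauu) expands symbol-by-symbol to zza u zza u az vu u zza u zza u az vu u az vu zza u vu vu az u u; joining the 23 pieces gives the next term.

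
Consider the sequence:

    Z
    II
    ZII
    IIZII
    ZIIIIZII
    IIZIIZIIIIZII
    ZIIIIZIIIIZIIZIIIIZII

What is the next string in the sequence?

Each term (from the third on) is the two preceding terms concatenated in order: term 3 = Z·II = ZII.
Continuing: IIZIIZIIIIZII · ZIIIIZIIIIZIIZIIIIZII gives term 8.

IIZIIZIIIIZIIZIIIIZIIIIZIIZIIIIZII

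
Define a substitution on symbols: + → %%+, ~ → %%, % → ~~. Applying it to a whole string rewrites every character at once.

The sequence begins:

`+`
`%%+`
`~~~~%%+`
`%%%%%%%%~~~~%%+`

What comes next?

Replace each of the 15 characters of %%%%%%%%~~~~%%+ in place — ~~ ~~ ~~ ~~ ~~ ~~ ~~ ~~ %% %% %% %% ~~ ~~ %%+ — and concatenate.

~~~~~~~~~~~~~~~~%%%%%%%%~~~~%%+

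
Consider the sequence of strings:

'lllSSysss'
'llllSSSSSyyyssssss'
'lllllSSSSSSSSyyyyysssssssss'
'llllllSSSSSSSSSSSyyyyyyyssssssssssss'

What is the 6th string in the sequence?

llllllllSSSSSSSSSSSSSSSSSyyyyyyyyyyyssssssssssssssssss

Each string has the form l^{n+2} S^{3n-1} y^{2n-1} s^{3n} (n = 1, 2, …).
Setting n = 6 gives 8, 17, 11, 18 characters in each block.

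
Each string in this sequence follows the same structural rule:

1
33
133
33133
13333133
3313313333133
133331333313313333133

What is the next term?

3313313333133133331333313313333133

From term 3 onward, concatenate the second-to-last term with the last: 1·33 = 133, 33·133 = 33133, …
Continuing: 3313313333133 · 133331333313313333133 gives term 8.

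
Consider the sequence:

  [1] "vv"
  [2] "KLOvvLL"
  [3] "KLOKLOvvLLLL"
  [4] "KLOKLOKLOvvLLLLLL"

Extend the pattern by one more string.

Each term wraps the previous one in KLO on the left and LL on the right.
So the next term is KLO·KLOKLOKLOvvLLLLLL·LL.

KLOKLOKLOKLOvvLLLLLLLL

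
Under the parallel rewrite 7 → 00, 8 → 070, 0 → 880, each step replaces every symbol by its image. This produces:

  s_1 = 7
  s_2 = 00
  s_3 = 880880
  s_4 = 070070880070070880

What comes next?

88000880880008800700708808800088088000880070070880

φ(070070880070070880) expands symbol-by-symbol to 880 00 880 880 00 880 070 070 880 880 00 880 880 00 880 070 070 880; joining the 18 pieces gives the next term.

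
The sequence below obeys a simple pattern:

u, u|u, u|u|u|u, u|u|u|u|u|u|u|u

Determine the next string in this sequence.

Every step duplicates the string with '|' between the halves.
So the next term is two copies of u|u|u|u|u|u|u|u with '|' between the halves.

u|u|u|u|u|u|u|u|u|u|u|u|u|u|u|u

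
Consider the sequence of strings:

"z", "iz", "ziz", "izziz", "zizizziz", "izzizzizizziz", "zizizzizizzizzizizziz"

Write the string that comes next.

izzizzizizzizzizizzizizzizzizizziz

From term 3 onward, concatenate the second-to-last term with the last: z·iz = ziz, iz·ziz = izziz, …
The next term joins izzizzizizziz and zizizzizizzizzizizziz.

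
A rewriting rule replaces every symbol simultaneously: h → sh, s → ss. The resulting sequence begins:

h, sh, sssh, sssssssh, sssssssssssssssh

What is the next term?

sssssssssssssssssssssssssssssssh

φ(sssssssssssssssh) expands symbol-by-symbol to ss ss ss ss ss ss ss ss ss ss ss ss ss ss ss sh; joining the 16 pieces gives the next term.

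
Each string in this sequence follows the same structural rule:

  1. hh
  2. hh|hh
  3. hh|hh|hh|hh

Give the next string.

hh|hh|hh|hh|hh|hh|hh|hh

s(k+1) = s(k)·|·s(k) — each term doubles the last with '|' between the halves.
One more doubling of hh|hh|hh|hh gives the answer.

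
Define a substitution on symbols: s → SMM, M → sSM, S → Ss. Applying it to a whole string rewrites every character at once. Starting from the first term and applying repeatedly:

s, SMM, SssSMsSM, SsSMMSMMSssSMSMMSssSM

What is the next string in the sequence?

Rewriting the 21 symbols of SsSMMSMMSssSMSMMSssSM one by one yields Ss SMM Ss sSM sSM Ss sSM sSM Ss SMM SMM Ss sSM Ss sSM sSM Ss SMM SMM Ss sSM; concatenated:

SsSMMSssSMsSMSssSMsSMSsSMMSMMSssSMSssSMsSMSsSMMSMMSssSM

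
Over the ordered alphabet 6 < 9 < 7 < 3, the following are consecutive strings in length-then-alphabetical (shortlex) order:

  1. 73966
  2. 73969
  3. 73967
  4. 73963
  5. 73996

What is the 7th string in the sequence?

Stepping forward 2 times from 73996: 73996 → 73999, then the target.

73997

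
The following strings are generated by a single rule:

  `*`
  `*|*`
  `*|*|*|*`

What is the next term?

*|*|*|*|*|*|*|*

Each string is two copies of the previous one joined by '|'.
So the next term is two copies of *|*|*|* with '|' between the halves.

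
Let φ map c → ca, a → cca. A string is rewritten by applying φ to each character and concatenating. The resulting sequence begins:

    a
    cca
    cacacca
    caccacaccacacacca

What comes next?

Rewriting the 17 symbols of caccacaccacacacca one by one yields ca cca ca ca cca ca cca ca ca cca ca cca ca cca ca ca cca; concatenated:

caccacacaccacaccacacaccacaccacaccacacacca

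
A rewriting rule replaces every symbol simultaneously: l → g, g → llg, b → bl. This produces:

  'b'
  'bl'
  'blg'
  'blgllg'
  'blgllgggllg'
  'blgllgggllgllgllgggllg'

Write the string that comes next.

Rewriting the 22 symbols of blgllgggllgllgllgggllg one by one yields bl g llg g g llg llg llg g g llg g g llg g g llg llg llg g g llg; concatenated:

blgllgggllgllgllgggllgggllgggllgllgllgggllg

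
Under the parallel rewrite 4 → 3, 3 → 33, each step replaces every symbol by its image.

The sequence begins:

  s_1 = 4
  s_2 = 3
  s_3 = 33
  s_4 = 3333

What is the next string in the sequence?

33333333

Apply φ to 3333 symbol by symbol: 3→33, 3→33, 3→33, 3→33; joined: 33 33 33 33.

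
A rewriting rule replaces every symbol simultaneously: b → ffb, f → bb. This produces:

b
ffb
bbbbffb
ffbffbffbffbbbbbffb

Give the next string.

φ(ffbffbffbffbbbbbffb) expands symbol-by-symbol to bb bb ffb bb bb ffb bb bb ffb bb bb ffb ffb ffb ffb ffb bb bb ffb; joining the 19 pieces gives the next term.

bbbbffbbbbbffbbbbbffbbbbbffbffbffbffbffbbbbbffb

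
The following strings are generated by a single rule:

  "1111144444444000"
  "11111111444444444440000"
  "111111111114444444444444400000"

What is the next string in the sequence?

Term n consists of 3n-1 1's, followed by 3n+2 4's, followed by n+1 0's, where the shown terms are n = 2, 3, 4.
For the next term, n = 5, so the run lengths are 14, 17, 6.

1111111111111144444444444444444000000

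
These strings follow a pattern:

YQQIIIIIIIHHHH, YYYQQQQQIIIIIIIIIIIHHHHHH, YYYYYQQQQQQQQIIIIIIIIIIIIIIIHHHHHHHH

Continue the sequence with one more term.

YYYYYYYQQQQQQQQQQQIIIIIIIIIIIIIIIIIIIHHHHHHHHHH

Each string has the form Y^{2n-1} Q^{3n-1} I^{4n+3} H^{2n+2} (n = 1, 2, …).
At n = 4 the blocks have lengths 7, 11, 19, 10.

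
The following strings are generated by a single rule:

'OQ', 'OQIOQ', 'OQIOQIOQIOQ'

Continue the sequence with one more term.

s(k+1) = s(k)·I·s(k) — each term doubles the last with 'I' between the halves.
So the next term is two copies of OQIOQIOQIOQ with 'I' between the halves.

OQIOQIOQIOQIOQIOQIOQIOQ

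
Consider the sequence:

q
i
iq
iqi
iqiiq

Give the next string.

This is a Fibonacci-style word recurrence s(k) = s(k−1)·s(k−2): e.g. i·q = iq.
Continuing: iqiiq · iqi gives term 6.

iqiiqiqi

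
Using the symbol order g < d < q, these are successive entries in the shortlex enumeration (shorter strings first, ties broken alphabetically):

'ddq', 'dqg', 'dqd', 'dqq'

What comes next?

Find the rightmost character of dqq below q, bump it to the next letter, and reset everything to its right to g.

qgg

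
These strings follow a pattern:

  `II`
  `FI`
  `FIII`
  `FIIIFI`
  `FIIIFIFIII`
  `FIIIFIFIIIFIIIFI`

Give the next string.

This is a Fibonacci-style word recurrence s(k) = s(k−1)·s(k−2): e.g. FI·II = FIII.
The next term joins FIIIFIFIIIFIIIFI and FIIIFIFIII.

FIIIFIFIIIFIIIFIFIIIFIFIII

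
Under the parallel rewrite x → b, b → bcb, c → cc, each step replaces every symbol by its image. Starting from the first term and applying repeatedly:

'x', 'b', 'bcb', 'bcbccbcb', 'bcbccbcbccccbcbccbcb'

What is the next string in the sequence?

bcbccbcbccccbcbccbcbccccccccbcbccbcbccccbcbccbcb

Replace each of the 20 characters of bcbccbcbccccbcbccbcb in place — bcb cc bcb cc cc bcb cc bcb cc cc cc cc bcb cc bcb cc cc bcb cc bcb — and concatenate.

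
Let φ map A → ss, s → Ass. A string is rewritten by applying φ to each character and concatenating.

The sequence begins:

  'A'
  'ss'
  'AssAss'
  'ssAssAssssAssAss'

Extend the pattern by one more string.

Applying the rule to each of the 16 symbols of ssAssAssssAssAss gives the pieces Ass Ass ss Ass Ass ss Ass Ass Ass Ass ss Ass Ass ss Ass Ass, which concatenate to the answer.

AssAssssAssAssssAssAssAssAssssAssAssssAssAss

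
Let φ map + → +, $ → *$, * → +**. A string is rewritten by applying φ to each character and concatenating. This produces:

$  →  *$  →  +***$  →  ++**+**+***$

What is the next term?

+++**+**++**+**++**+**+***$

Rewriting each symbol of ++**+**+***$: +→+, +→+, *→+**, *→+**, +→+, *→+**, *→+**, +→+, *→+**, *→+**, *→+**, $→*$, which concatenates to + + +** +** + +** +** + +** +** +** *$.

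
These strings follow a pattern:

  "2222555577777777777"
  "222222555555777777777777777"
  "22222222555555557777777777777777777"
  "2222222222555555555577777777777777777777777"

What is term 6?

22222222222222555555555555557777777777777777777777777777777

Reading off run lengths: 2 runs 4, 6, 8, 10; 5 runs 4, 6, 8, 10; 7 runs 11, 15, 19, 23 — each is linear in n, where the shown terms are n = 2, 3, 4, 5.
Setting n = 7 gives 14, 14, 31 characters in each block.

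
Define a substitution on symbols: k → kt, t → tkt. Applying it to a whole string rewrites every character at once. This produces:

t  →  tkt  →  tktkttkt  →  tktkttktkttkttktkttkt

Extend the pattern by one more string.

Replace each of the 21 characters of tktkttktkttkttktkttkt in place — tkt kt tkt kt tkt tkt kt tkt kt tkt tkt kt tkt tkt kt tkt kt tkt tkt kt tkt — and concatenate.

tktkttktkttkttktkttktkttkttktkttkttktkttktkttkttktkttkt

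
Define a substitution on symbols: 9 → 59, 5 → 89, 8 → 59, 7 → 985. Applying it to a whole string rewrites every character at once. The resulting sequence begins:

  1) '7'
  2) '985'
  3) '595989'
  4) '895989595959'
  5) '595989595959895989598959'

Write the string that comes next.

Rewriting the 24 symbols of 595989595959895989598959 one by one yields 89 59 89 59 59 59 89 59 89 59 89 59 59 59 89 59 59 59 89 59 59 59 89 59; concatenated:

895989595959895989598959595989595959895959598959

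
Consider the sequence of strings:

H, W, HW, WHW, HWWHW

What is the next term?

Each term (from the third on) is the two preceding terms concatenated in order: term 3 = H·W = HW.
So term 6 is WHW·HWWHW.

WHWHWWHW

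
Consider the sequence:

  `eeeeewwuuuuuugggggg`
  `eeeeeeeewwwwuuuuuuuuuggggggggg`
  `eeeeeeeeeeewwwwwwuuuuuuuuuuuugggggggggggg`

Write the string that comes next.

Reading off run lengths: e runs 5, 8, 11; w runs 2, 4, 6; u runs 6, 9, 12; g runs 6, 9, 12 — each is linear in n (n = 1, 2, …).
Setting n = 4 gives 14, 8, 15, 15 characters in each block.

eeeeeeeeeeeeeewwwwwwwwuuuuuuuuuuuuuuuggggggggggggggg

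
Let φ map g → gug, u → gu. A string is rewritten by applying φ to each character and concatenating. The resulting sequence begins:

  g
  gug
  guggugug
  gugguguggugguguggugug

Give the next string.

φ(gugguguggugguguggugug) expands symbol-by-symbol to gug gu gug gug gu gug gu gug gug gu gug gug gu gug gu gug gug gu gug gu gug; joining the 21 pieces gives the next term.

gugguguggugguguggugugguggugugguggugugguguggugguguggugug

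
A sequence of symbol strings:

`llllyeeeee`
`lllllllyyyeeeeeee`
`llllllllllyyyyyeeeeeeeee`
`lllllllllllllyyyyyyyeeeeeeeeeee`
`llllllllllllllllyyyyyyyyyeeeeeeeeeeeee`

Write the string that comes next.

Reading off run lengths: l runs 4, 7, 10, 13, 16; y runs 1, 3, 5, 7, 9; e runs 5, 7, 9, 11, 13 — each is linear in n (n = 1, 2, …).
At n = 6 the blocks have lengths 19, 11, 15.

lllllllllllllllllllyyyyyyyyyyyeeeeeeeeeeeeeee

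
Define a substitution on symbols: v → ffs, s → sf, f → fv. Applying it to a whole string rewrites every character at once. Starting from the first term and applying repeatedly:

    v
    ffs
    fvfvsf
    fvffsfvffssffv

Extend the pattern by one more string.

φ(fvffsfvffssffv) expands symbol-by-symbol to fv ffs fv fv sf fv ffs fv fv sf sf fv fv ffs; joining the 14 pieces gives the next term.

fvffsfvfvsffvffsfvfvsfsffvfvffs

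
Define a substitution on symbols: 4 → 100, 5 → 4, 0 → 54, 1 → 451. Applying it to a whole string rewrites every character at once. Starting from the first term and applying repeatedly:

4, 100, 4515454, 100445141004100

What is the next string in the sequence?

4515454100100445110045154541004515454

Applying the rule to each of the 15 symbols of 100445141004100 gives the pieces 451 54 54 100 100 4 451 100 451 54 54 100 451 54 54, which concatenate to the answer.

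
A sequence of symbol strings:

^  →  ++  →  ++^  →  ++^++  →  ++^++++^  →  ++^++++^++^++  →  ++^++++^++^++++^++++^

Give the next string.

Each term (from the third on) is the previous term followed by the one before it: term 3 = ++·^ = ++^.
The next term joins ++^++++^++^++++^++++^ and ++^++++^++^++.

++^++++^++^++++^++++^++^++++^++^++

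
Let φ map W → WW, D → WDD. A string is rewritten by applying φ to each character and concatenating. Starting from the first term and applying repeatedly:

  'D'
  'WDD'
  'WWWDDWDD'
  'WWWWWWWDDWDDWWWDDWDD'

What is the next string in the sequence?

WWWWWWWWWWWWWWWDDWDDWWWDDWDDWWWWWWWDDWDDWWWDDWDD

Applying the rule to each of the 20 symbols of WWWWWWWDDWDDWWWDDWDD gives the pieces WW WW WW WW WW WW WW WDD WDD WW WDD WDD WW WW WW WDD WDD WW WDD WDD, which concatenate to the answer.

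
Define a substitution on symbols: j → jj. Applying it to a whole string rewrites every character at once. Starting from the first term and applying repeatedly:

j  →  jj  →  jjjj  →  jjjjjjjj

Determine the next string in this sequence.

jjjjjjjjjjjjjjjj

Rewriting each symbol of jjjjjjjj: j→jj, j→jj, j→jj, j→jj, j→jj, j→jj, j→jj, j→jj, which concatenates to jj jj jj jj jj jj jj jj.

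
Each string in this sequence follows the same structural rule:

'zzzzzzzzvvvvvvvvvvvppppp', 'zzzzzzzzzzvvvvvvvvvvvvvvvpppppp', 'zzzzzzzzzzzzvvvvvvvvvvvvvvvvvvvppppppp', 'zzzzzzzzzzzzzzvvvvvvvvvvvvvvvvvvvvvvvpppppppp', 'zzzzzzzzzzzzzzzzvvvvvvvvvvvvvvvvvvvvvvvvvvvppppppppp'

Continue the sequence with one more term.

The n-th term is 2n+2 z's then 4n-1 v's then n+2 p's, where the shown terms are n = 3, 4, 5, 6, 7.
At n = 8 the blocks have lengths 18, 31, 10.

zzzzzzzzzzzzzzzzzzvvvvvvvvvvvvvvvvvvvvvvvvvvvvvvvpppppppppp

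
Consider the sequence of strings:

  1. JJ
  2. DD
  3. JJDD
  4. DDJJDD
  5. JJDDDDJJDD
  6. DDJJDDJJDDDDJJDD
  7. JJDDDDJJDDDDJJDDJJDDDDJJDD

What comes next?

Each term (from the third on) is the two preceding terms concatenated in order: term 3 = JJ·DD = JJDD.
Continuing: DDJJDDJJDDDDJJDD · JJDDDDJJDDDDJJDDJJDDDDJJDD gives term 8.

DDJJDDJJDDDDJJDDJJDDDDJJDDDDJJDDJJDDDDJJDD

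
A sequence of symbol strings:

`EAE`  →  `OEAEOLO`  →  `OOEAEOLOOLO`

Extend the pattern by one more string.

OOOEAEOLOOLOOLO

s(k+1) = O·s(k)·OLO, so each term gains O as a prefix and OLO as a suffix.
One more step from OOEAEOLOOLO gives the answer.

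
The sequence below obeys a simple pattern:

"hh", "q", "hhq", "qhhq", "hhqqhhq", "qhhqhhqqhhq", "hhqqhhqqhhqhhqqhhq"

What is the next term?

qhhqhhqqhhqhhqqhhqqhhqhhqqhhq

Each term (from the third on) is the two preceding terms concatenated in order: term 3 = hh·q = hhq.
The next term joins qhhqhhqqhhq and hhqqhhqqhhqhhqqhhq.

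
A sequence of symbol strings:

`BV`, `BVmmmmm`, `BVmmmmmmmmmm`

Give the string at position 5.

The strings grow by a fixed suffix mmmmm each time.
From BVmmmmmmmmmm, 2 further steps: BVmmmmmmmmmm → BVmmmmmmmmmmmmmmm → (answer).

BVmmmmmmmmmmmmmmmmmmmm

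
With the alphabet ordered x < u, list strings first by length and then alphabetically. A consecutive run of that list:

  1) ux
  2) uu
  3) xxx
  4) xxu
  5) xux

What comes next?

Treat xux as a base-2 numeral over the given alphabet and add one, carrying through any trailing u's.

xuu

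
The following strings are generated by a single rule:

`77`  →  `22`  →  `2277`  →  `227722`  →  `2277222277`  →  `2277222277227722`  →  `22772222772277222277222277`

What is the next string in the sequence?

227722227722772222772222772277222277227722

This is a Fibonacci-style word recurrence s(k) = s(k−1)·s(k−2): e.g. 22·77 = 2277.
Continuing: 22772222772277222277222277 · 2277222277227722 gives term 8.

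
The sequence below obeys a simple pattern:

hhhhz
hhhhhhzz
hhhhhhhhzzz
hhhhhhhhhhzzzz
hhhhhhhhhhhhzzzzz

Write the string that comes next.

Term n consists of 2n h's, followed by n-1 z's, where the shown terms are n = 2, 3, 4, 5, 6.
Setting n = 7 gives 14, 6 characters in each block.

hhhhhhhhhhhhhhzzzzzz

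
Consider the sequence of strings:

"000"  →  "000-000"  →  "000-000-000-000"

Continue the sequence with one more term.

Every step duplicates the string with '-' between the halves.
Doubling 000-000-000-000 with '-' between the halves:

000-000-000-000-000-000-000-000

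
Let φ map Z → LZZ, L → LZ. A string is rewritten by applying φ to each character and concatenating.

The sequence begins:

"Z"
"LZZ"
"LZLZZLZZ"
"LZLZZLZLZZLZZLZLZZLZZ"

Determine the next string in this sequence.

Rewriting the 21 symbols of LZLZZLZLZZLZZLZLZZLZZ one by one yields LZ LZZ LZ LZZ LZZ LZ LZZ LZ LZZ LZZ LZ LZZ LZZ LZ LZZ LZ LZZ LZZ LZ LZZ LZZ; concatenated:

LZLZZLZLZZLZZLZLZZLZLZZLZZLZLZZLZZLZLZZLZLZZLZZLZLZZLZZ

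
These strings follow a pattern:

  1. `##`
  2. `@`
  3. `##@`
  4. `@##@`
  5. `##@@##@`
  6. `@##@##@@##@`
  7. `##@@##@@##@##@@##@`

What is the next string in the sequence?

From term 3 onward, concatenate the second-to-last term with the last: ##·@ = ##@, @·##@ = @##@, …
The next term joins @##@##@@##@ and ##@@##@@##@##@@##@.

@##@##@@##@##@@##@@##@##@@##@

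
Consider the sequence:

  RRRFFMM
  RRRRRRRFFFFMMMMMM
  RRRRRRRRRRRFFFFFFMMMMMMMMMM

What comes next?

RRRRRRRRRRRRRRRFFFFFFFFMMMMMMMMMMMMMM

Each string has the form R^{4n-1} F^{2n} M^{4n-2} (n = 1, 2, …).
For the next term, n = 4, so the run lengths are 15, 8, 14.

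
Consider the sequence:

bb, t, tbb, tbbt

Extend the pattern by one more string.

tbbttbb

From term 3 onward, concatenate the last term with the second-to-last: t·bb = tbb, tbb·t = tbbt, …
Continuing: tbbt · tbb gives term 5.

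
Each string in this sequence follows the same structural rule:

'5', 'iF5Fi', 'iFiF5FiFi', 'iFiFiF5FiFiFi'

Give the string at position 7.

Each term wraps the previous one in iF on the left and Fi on the right.
From iFiFiF5FiFiFi, 3 further steps: iFiFiF5FiFiFi → iFiFiFiF5FiFiFiFi → iFiFiFiFiF5FiFiFiFiFi → (answer).

iFiFiFiFiFiF5FiFiFiFiFiFi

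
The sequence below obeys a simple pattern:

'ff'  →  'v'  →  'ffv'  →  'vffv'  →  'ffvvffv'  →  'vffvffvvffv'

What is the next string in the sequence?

From term 3 onward, concatenate the second-to-last term with the last: ff·v = ffv, v·ffv = vffv, …
So term 7 is ffvvffv·vffvffvvffv.

ffvvffvvffvffvvffv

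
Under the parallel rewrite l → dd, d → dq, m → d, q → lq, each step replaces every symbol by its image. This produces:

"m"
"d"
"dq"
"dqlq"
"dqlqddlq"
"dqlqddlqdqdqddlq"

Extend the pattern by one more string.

φ(dqlqddlqdqdqddlq) expands symbol-by-symbol to dq lq dd lq dq dq dd lq dq lq dq lq dq dq dd lq; joining the 16 pieces gives the next term.

dqlqddlqdqdqddlqdqlqdqlqdqdqddlq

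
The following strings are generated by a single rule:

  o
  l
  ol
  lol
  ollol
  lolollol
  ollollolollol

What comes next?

lolollolollollolollol

This is a Fibonacci-style word recurrence s(k) = s(k−2)·s(k−1): e.g. o·l = ol.
Continuing: lolollol · ollollolollol gives term 8.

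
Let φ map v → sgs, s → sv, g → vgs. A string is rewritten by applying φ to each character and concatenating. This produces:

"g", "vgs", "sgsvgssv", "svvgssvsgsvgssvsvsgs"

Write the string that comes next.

svsgssgsvgssvsvsgssvvgssvsgsvgssvsvsgssvsgssvvgssv

φ(svvgssvsgsvgssvsvsgs) expands symbol-by-symbol to sv sgs sgs vgs sv sv sgs sv vgs sv sgs vgs sv sv sgs sv sgs sv vgs sv; joining the 20 pieces gives the next term.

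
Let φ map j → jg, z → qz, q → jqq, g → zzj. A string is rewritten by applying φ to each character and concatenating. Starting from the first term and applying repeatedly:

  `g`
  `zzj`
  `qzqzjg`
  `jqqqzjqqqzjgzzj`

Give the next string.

jgjqqjqqjqqqzjgjqqjqqjqqqzjgzzjqzqzjg

φ(jqqqzjqqqzjgzzj) expands symbol-by-symbol to jg jqq jqq jqq qz jg jqq jqq jqq qz jg zzj qz qz jg; joining the 15 pieces gives the next term.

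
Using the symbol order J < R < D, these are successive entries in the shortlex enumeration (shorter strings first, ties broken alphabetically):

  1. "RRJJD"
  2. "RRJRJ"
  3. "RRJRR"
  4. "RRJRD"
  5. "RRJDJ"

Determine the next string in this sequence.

Find the rightmost character of RRJDJ below D, bump it to the next letter, and reset everything to its right to J.

RRJDR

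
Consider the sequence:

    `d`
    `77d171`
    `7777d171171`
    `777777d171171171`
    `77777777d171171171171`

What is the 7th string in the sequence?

777777777777d171171171171171171

Each term wraps the previous one in 77 on the left and 171 on the right.
From 77777777d171171171171, 2 further steps: 77777777d171171171171 → 7777777777d171171171171171 → (answer).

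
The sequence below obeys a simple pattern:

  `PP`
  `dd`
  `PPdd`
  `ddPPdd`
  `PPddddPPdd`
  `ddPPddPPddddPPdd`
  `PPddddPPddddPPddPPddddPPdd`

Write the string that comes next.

ddPPddPPddddPPddPPddddPPddddPPddPPddddPPdd

From term 3 onward, concatenate the second-to-last term with the last: PP·dd = PPdd, dd·PPdd = ddPPdd, …
So term 8 is ddPPddPPddddPPdd·PPddddPPddddPPddPPddddPPdd.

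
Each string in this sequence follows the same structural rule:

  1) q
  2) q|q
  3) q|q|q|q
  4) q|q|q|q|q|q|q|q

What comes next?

q|q|q|q|q|q|q|q|q|q|q|q|q|q|q|q

s(k+1) = s(k)·|·s(k) — each term doubles the last with '|' between the halves.
So the next term is two copies of q|q|q|q|q|q|q|q with '|' between the halves.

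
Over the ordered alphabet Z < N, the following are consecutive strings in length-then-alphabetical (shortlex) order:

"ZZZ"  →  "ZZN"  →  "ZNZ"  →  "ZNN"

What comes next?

NZZ

Find the rightmost character of ZNN below N, bump it to the next letter, and reset everything to its right to Z.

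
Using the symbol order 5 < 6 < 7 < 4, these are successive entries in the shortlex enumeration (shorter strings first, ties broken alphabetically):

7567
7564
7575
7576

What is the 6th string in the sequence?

Advancing 2 positions from 7576 through 7576 → 7577 reaches term 6.

7574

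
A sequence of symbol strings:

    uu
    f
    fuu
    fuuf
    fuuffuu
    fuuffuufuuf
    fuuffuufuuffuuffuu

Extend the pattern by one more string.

Each term (from the third on) is the previous term followed by the one before it: term 3 = f·uu = fuu.
So term 8 is fuuffuufuuffuuffuu·fuuffuufuuf.

fuuffuufuuffuuffuufuuffuufuuf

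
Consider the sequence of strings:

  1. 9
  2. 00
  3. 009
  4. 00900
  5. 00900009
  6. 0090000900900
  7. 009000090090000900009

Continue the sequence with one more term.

This is a Fibonacci-style word recurrence s(k) = s(k−1)·s(k−2): e.g. 00·9 = 009.
So term 8 is 009000090090000900009·0090000900900.

0090000900900009000090090000900900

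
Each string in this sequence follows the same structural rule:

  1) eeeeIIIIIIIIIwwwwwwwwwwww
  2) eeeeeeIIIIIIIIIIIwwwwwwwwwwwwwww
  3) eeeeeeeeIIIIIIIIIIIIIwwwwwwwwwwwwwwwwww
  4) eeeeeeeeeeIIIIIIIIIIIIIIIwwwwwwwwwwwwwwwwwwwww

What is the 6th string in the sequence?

Each string has the form e^{2n-2} I^{2n+3} w^{3n+3}, where the shown terms are n = 3, 4, 5, 6.
At n = 8 the blocks have lengths 14, 19, 27.

eeeeeeeeeeeeeeIIIIIIIIIIIIIIIIIIIwwwwwwwwwwwwwwwwwwwwwwwwwww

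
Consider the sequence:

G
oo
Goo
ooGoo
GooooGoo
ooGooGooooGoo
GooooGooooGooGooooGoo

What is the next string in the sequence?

This is a Fibonacci-style word recurrence s(k) = s(k−2)·s(k−1): e.g. G·oo = Goo.
The next term joins ooGooGooooGoo and GooooGooooGooGooooGoo.

ooGooGooooGooGooooGooooGooGooooGoo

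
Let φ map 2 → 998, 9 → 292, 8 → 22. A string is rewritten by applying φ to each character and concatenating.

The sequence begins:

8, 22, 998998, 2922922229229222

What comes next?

Rewriting the 16 symbols of 2922922229229222 one by one yields 998 292 998 998 292 998 998 998 998 292 998 998 292 998 998 998; concatenated:

998292998998292998998998998292998998292998998998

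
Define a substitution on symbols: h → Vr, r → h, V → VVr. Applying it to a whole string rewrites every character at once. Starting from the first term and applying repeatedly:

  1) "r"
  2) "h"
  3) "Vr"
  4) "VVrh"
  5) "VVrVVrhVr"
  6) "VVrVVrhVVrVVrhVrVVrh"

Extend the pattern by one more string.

VVrVVrhVVrVVrhVrVVrVVrhVVrVVrhVrVVrhVVrVVrhVr

Applying the rule to each of the 20 symbols of VVrVVrhVVrVVrhVrVVrh gives the pieces VVr VVr h VVr VVr h Vr VVr VVr h VVr VVr h Vr VVr h VVr VVr h Vr, which concatenate to the answer.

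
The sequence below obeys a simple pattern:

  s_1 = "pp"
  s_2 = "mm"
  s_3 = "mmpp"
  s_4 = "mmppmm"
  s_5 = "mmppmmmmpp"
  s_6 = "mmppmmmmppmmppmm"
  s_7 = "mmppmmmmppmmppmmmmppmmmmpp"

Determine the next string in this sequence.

mmppmmmmppmmppmmmmppmmmmppmmppmmmmppmmppmm

From term 3 onward, concatenate the last term with the second-to-last: mm·pp = mmpp, mmpp·mm = mmppmm, …
The next term joins mmppmmmmppmmppmmmmppmmmmpp and mmppmmmmppmmppmm.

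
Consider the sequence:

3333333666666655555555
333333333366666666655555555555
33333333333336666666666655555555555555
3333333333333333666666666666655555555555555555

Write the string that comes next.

333333333333333333366666666666666655555555555555555555

Term n consists of 3n-2 3's, followed by 2n+1 6's, followed by 3n-1 5's, where the shown terms are n = 3, 4, 5, 6.
Setting n = 7 gives 19, 15, 20 characters in each block.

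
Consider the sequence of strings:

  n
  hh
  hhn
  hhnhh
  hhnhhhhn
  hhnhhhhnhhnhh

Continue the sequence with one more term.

hhnhhhhnhhnhhhhnhhhhn

This is a Fibonacci-style word recurrence s(k) = s(k−1)·s(k−2): e.g. hh·n = hhn.
The next term joins hhnhhhhnhhnhh and hhnhhhhn.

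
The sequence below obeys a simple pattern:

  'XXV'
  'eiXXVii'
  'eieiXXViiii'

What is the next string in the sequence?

eieieiXXViiiiii

Every step adds ei to the front and ii to the end of the previous string.
So the next term is ei·eieiXXViiii·ii.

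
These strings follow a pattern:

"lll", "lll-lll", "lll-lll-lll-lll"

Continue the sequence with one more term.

Every step duplicates the string with '-' between the halves.
One more doubling of lll-lll-lll-lll gives the answer.

lll-lll-lll-lll-lll-lll-lll-lll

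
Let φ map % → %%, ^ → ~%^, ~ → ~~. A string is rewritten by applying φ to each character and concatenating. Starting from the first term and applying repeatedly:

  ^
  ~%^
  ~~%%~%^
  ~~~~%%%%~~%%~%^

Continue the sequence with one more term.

Rewriting the 15 symbols of ~~~~%%%%~~%%~%^ one by one yields ~~ ~~ ~~ ~~ %% %% %% %% ~~ ~~ %% %% ~~ %% ~%^; concatenated:

~~~~~~~~%%%%%%%%~~~~%%%%~~%%~%^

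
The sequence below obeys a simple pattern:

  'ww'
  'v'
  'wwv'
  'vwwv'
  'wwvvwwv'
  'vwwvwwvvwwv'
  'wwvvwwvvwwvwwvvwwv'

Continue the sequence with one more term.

From term 3 onward, concatenate the second-to-last term with the last: ww·v = wwv, v·wwv = vwwv, …
Continuing: vwwvwwvvwwv · wwvvwwvvwwvwwvvwwv gives term 8.

vwwvwwvvwwvwwvvwwvvwwvwwvvwwv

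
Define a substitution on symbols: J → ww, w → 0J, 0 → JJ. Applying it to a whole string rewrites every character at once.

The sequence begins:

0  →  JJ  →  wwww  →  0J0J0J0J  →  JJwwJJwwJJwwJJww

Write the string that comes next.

Rewriting the 16 symbols of JJwwJJwwJJwwJJww one by one yields ww ww 0J 0J ww ww 0J 0J ww ww 0J 0J ww ww 0J 0J; concatenated:

wwww0J0Jwwww0J0Jwwww0J0Jwwww0J0J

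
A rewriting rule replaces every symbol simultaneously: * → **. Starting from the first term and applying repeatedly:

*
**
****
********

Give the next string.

Apply φ to ******** symbol by symbol: *→**, *→**, *→**, *→**, *→**, *→**, *→**, *→**; joined: ** ** ** ** ** ** ** **.

****************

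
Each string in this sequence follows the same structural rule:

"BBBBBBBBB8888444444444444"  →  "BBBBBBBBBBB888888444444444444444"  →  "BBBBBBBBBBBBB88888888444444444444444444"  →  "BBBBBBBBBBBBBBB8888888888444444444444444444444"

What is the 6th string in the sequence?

BBBBBBBBBBBBBBBBBBB88888888888888444444444444444444444444444

Reading off run lengths: B runs 9, 11, 13, 15; 8 runs 4, 6, 8, 10; 4 runs 12, 15, 18, 21 — each is linear in n, where the shown terms are n = 3, 4, 5, 6.
Setting n = 8 gives 19, 14, 27 characters in each block.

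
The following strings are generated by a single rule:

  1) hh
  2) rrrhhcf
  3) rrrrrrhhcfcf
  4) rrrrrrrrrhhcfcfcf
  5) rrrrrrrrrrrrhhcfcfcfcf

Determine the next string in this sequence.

s(k+1) = rrr·s(k)·cf, so each term gains rrr as a prefix and cf as a suffix.
One more step from rrrrrrrrrrrrhhcfcfcfcf gives the answer.

rrrrrrrrrrrrrrrhhcfcfcfcfcf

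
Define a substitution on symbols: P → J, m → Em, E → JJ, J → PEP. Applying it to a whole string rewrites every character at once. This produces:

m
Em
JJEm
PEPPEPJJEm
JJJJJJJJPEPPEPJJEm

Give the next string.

φ(JJJJJJJJPEPPEPJJEm) expands symbol-by-symbol to PEP PEP PEP PEP PEP PEP PEP PEP J JJ J J JJ J PEP PEP JJ Em; joining the 18 pieces gives the next term.

PEPPEPPEPPEPPEPPEPPEPPEPJJJJJJJJPEPPEPJJEm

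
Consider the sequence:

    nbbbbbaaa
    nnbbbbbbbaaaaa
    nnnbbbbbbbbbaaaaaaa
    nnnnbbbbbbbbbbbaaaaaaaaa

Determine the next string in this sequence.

The n-th term is n-1 n's then 2n+1 b's then 2n-1 a's, where the shown terms are n = 2, 3, 4, 5.
At n = 6 the blocks have lengths 5, 13, 11.

nnnnnbbbbbbbbbbbbbaaaaaaaaaaa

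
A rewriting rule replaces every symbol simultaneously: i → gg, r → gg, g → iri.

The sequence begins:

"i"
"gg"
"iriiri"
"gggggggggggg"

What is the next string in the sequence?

iriiriiriiriiriiriiriiriiriiriiriiri

Apply φ to gggggggggggg symbol by symbol: g→iri, g→iri, g→iri, g→iri, g→iri, g→iri, g→iri, g→iri, g→iri, g→iri, g→iri, g→iri; joined: iri iri iri iri iri iri iri iri iri iri iri iri.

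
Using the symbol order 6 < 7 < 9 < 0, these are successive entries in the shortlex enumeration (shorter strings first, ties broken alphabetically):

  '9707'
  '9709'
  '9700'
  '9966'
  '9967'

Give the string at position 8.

Continuing the enumeration 3 steps past 9967: 9967 → 9969 → 9960 → (answer).

9976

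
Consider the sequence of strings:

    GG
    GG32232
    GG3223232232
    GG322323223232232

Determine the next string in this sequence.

Every step adds 32232 to the end: s(k+1) = s(k)·32232.
One more step from GG322323223232232 gives the answer.

GG32232322323223232232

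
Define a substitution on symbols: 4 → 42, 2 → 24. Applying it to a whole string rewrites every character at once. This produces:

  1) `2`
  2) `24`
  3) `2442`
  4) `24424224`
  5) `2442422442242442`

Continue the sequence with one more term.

Applying the rule to each of the 16 symbols of 2442422442242442 gives the pieces 24 42 42 24 42 24 24 42 42 24 24 42 24 42 42 24, which concatenate to the answer.

24424224422424424224244224424224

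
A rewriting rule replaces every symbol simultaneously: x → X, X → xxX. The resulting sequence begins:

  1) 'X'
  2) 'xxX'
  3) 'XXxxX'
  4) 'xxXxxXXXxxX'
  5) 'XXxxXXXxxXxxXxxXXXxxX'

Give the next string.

xxXxxXXXxxXxxXxxXXXxxXXXxxXXXxxXxxXxxXXXxxX

Replace each of the 21 characters of XXxxXXXxxXxxXxxXXXxxX in place — xxX xxX X X xxX xxX xxX X X xxX X X xxX X X xxX xxX xxX X X xxX — and concatenate.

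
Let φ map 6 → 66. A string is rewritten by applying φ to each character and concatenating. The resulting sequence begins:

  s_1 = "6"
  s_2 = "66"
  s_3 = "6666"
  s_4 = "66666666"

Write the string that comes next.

6666666666666666

Expanding 66666666: 6→66, 6→66, 6→66, 6→66, 6→66, 6→66, 6→66, 6→66. Concatenated: 66 66 66 66 66 66 66 66.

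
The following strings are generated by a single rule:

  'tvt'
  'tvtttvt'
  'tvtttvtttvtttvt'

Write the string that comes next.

tvtttvtttvtttvtttvtttvtttvtttvt

s(k+1) = s(k)·t·s(k) — each term doubles the last with 't' between the halves.
One more doubling of tvtttvtttvtttvt gives the answer.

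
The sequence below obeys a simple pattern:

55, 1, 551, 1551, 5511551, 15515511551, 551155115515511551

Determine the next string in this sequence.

From term 3 onward, concatenate the second-to-last term with the last: 55·1 = 551, 1·551 = 1551, …
Continuing: 15515511551 · 551155115515511551 gives term 8.

15515511551551155115515511551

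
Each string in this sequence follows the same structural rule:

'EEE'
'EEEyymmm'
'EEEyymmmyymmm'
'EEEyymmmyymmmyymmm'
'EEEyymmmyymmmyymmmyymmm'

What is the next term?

Each term is the previous one with yymmm appended.
Applying this once more to EEEyymmmyymmmyymmmyymmm:

EEEyymmmyymmmyymmmyymmmyymmm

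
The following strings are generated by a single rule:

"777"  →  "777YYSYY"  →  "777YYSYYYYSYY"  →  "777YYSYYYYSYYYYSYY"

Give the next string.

The strings grow by a fixed suffix YYSYY each time.
Applying this once more to 777YYSYYYYSYYYYSYY:

777YYSYYYYSYYYYSYYYYSYY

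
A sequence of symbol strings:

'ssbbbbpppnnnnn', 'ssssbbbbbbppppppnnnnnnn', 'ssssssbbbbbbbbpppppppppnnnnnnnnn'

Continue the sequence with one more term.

Term n consists of 2n s's, followed by 2n+2 b's, followed by 3n p's, followed by 2n+3 n's (n = 1, 2, …).
For the next term, n = 4, so the run lengths are 8, 10, 12, 11.

ssssssssbbbbbbbbbbppppppppppppnnnnnnnnnnn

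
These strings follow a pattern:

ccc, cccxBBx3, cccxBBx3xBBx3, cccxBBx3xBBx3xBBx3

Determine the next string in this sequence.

The strings grow by a fixed suffix xBBx3 each time.
So the next term is cccxBBx3xBBx3xBBx3·xBBx3.

cccxBBx3xBBx3xBBx3xBBx3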